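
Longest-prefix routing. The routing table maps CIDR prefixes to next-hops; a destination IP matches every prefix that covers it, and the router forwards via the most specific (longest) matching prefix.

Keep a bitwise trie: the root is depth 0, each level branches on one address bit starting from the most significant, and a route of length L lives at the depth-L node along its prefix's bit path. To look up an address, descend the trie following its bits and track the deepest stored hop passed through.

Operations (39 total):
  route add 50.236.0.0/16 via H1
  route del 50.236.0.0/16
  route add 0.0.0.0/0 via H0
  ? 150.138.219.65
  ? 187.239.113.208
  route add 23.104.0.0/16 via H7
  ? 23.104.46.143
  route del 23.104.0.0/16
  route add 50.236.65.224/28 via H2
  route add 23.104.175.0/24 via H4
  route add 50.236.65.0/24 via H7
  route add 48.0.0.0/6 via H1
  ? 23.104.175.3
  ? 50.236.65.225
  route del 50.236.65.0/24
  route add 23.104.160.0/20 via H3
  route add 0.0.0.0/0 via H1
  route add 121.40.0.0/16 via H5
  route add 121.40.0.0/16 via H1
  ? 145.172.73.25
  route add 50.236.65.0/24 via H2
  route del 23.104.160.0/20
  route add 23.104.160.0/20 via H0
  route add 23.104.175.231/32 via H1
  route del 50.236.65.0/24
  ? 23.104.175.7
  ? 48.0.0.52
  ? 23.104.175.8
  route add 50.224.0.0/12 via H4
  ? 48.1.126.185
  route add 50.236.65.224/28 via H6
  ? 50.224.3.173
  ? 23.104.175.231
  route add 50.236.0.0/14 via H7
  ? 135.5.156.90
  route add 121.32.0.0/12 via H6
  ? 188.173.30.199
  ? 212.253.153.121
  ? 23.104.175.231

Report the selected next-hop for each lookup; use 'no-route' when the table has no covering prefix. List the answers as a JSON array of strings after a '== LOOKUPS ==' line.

Apply in order:
  add 50.236.0.0/16 -> H1 at depth 16
  - 50.236.0.0/16 clear@16
  add 0.0.0.0/0 -> H0 at depth 0
  lookup 150.138.219.65: bits ε walk d0:H0 -> H0
  lookup 187.239.113.208: bits ε walk d0:H0 -> H0
  add 23.104.0.0/16 -> H7 at depth 16
  lookup 23.104.46.143: bits 0001011101101000 walk d0:H0→d1:-→d2:-→d3:-→d4:-→d5:-→d6:-→d7:-→d8:-→d9:-→d10:-→d11:-→d12:-→d13:-→d14:-→d15:-→d16:H7 -> H7
  - 23.104.0.0/16 clear@16
  add 50.236.65.224/28 -> H2 at depth 28
  add 23.104.175.0/24 -> H4 at depth 24
  add 50.236.65.0/24 -> H7 at depth 24
  add 48.0.0.0/6 -> H1 at depth 6
  lookup 23.104.175.3: bits 000101110110100010101111 walk d0:H0→d1:-→d2:-→d3:-→d4:-→d5:-→d6:-→d7:-→d8:-→d9:-→d10:-→d11:-→d12:-→d13:-→d14:-→d15:-→d16:-→d17:-→d18:-→d19:-→d20:-→d21:-→d22:-→d23:-→d24:H4 -> H4
  lookup 50.236.65.225: bits 0011001011101100010000011110 walk d0:H0→d1:-→d2:-→d3:-→d4:-→d5:-→d6:H1→d7:-→d8:-→d9:-→d10:-→d11:-→d12:-→d13:-→d14:-→d15:-→d16:-→d17:-→d18:-→d19:-→d20:-→d21:-→d22:-→d23:-→d24:H7→d25:-→d26:-→d27:-→d28:H2 -> H2
  - 50.236.65.0/24 clear@24
  add 23.104.160.0/20 -> H3 at depth 20
  add 0.0.0.0/0 -> H1 at depth 0
  add 121.40.0.0/16 -> H5 at depth 16
  add 121.40.0.0/16 -> H1 at depth 16
  lookup 145.172.73.25: bits ε walk d0:H1 -> H1
  add 50.236.65.0/24 -> H2 at depth 24
  - 23.104.160.0/20 clear@20
  add 23.104.160.0/20 -> H0 at depth 20
  add 23.104.175.231/32 -> H1 at depth 32
  - 50.236.65.0/24 clear@24
  lookup 23.104.175.7: bits 000101110110100010101111 walk d0:H1→d1:-→d2:-→d3:-→d4:-→d5:-→d6:-→d7:-→d8:-→d9:-→d10:-→d11:-→d12:-→d13:-→d14:-→d15:-→d16:-→d17:-→d18:-→d19:-→d20:H0→d21:-→d22:-→d23:-→d24:H4 -> H4
  lookup 48.0.0.52: bits 001100 walk d0:H1→d1:-→d2:-→d3:-→d4:-→d5:-→d6:H1 -> H1
  lookup 23.104.175.8: bits 000101110110100010101111 walk d0:H1→d1:-→d2:-→d3:-→d4:-→d5:-→d6:-→d7:-→d8:-→d9:-→d10:-→d11:-→d12:-→d13:-→d14:-→d15:-→d16:-→d17:-→d18:-→d19:-→d20:H0→d21:-→d22:-→d23:-→d24:H4 -> H4
  add 50.224.0.0/12 -> H4 at depth 12
  lookup 48.1.126.185: bits 001100 walk d0:H1→d1:-→d2:-→d3:-→d4:-→d5:-→d6:H1 -> H1
  add 50.236.65.224/28 -> H6 at depth 28
  lookup 50.224.3.173: bits 001100101110 walk d0:H1→d1:-→d2:-→d3:-→d4:-→d5:-→d6:H1→d7:-→d8:-→d9:-→d10:-→d11:-→d12:H4 -> H4
  lookup 23.104.175.231: bits 00010111011010001010111111100111 walk d0:H1→d1:-→d2:-→d3:-→d4:-→d5:-→d6:-→d7:-→d8:-→d9:-→d10:-→d11:-→d12:-→d13:-→d14:-→d15:-→d16:-→d17:-→d18:-→d19:-→d20:H0→d21:-→d22:-→d23:-→d24:H4→d25:-→d26:-→d27:-→d28:-→d29:-→d30:-→d31:-→d32:H1 -> H1
  add 50.236.0.0/14 -> H7 at depth 14
  lookup 135.5.156.90: bits ε walk d0:H1 -> H1
  add 121.32.0.0/12 -> H6 at depth 12
  lookup 188.173.30.199: bits ε walk d0:H1 -> H1
  lookup 212.253.153.121: bits ε walk d0:H1 -> H1
  lookup 23.104.175.231: bits 00010111011010001010111111100111 walk d0:H1→d1:-→d2:-→d3:-→d4:-→d5:-→d6:-→d7:-→d8:-→d9:-→d10:-→d11:-→d12:-→d13:-→d14:-→d15:-→d16:-→d17:-→d18:-→d19:-→d20:H0→d21:-→d22:-→d23:-→d24:H4→d25:-→d26:-→d27:-→d28:-→d29:-→d30:-→d31:-→d32:H1 -> H1

== LOOKUPS ==
["H0","H0","H7","H4","H2","H1","H4","H1","H4","H1","H4","H1","H1","H1","H1","H1"]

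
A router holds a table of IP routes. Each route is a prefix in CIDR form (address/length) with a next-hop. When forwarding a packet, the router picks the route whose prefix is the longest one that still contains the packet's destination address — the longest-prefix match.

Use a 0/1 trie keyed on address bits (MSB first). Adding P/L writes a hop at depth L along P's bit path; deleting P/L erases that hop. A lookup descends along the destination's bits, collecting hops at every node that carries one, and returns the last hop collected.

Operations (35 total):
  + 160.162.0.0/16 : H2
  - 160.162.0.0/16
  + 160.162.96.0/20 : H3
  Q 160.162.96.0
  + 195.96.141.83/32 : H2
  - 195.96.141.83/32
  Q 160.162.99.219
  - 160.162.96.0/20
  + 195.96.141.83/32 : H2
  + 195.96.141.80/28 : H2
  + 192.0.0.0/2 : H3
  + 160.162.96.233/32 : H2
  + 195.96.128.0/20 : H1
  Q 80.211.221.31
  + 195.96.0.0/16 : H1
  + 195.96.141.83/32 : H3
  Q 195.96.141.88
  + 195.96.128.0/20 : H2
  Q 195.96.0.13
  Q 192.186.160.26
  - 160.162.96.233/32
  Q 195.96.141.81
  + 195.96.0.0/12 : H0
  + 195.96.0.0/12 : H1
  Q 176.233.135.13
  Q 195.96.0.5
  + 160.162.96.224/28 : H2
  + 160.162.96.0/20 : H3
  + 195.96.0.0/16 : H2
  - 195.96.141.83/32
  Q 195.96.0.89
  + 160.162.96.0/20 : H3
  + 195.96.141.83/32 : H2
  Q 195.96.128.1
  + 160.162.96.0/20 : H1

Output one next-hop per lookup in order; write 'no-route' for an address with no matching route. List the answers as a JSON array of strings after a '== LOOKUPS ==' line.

Apply in order:
  + 160.162.0.0/16 (H2) depth=16
  del 160.162.0.0/16 (clear depth 16)
  + 160.162.96.0/20 (H3) depth=20
  ? 160.162.96.0  path d0:-→d1:-→d2:-→d3:-→d4:-→d5:-→d6:-→d7:-→d8:-→d9:-→d10:-→d11:-→d12:-→d13:-→d14:-→d15:-→d16:-→d17:-→d18:-→d19:-→d20:H3  best=H3
  + 195.96.141.83/32 (H2) depth=32
  del 195.96.141.83/32 (clear depth 32)
  ? 160.162.99.219  path d0:-→d1:-→d2:-→d3:-→d4:-→d5:-→d6:-→d7:-→d8:-→d9:-→d10:-→d11:-→d12:-→d13:-→d14:-→d15:-→d16:-→d17:-→d18:-→d19:-→d20:H3  best=H3
  del 160.162.96.0/20 (clear depth 20)
  + 195.96.141.83/32 (H2) depth=32
  + 195.96.141.80/28 (H2) depth=28
  + 192.0.0.0/2 (H3) depth=2
  + 160.162.96.233/32 (H2) depth=32
  + 195.96.128.0/20 (H1) depth=20
  ? 80.211.221.31  path d0:-  best=no-route
  + 195.96.0.0/16 (H1) depth=16
  + 195.96.141.83/32 (H3) depth=32
  ? 195.96.141.88  path d0:-→d1:-→d2:H3→d3:-→d4:-→d5:-→d6:-→d7:-→d8:-→d9:-→d10:-→d11:-→d12:-→d13:-→d14:-→d15:-→d16:H1→d17:-→d18:-→d19:-→d20:H1→d21:-→d22:-→d23:-→d24:-→d25:-→d26:-→d27:-→d28:H2  best=H2
  + 195.96.128.0/20 (H2) depth=20
  ? 195.96.0.13  path d0:-→d1:-→d2:H3→d3:-→d4:-→d5:-→d6:-→d7:-→d8:-→d9:-→d10:-→d11:-→d12:-→d13:-→d14:-→d15:-→d16:H1  best=H1
  ? 192.186.160.26  path d0:-→d1:-→d2:H3→d3:-→d4:-→d5:-→d6:-  best=H3
  del 160.162.96.233/32 (clear depth 32)
  ? 195.96.141.81  path d0:-→d1:-→d2:H3→d3:-→d4:-→d5:-→d6:-→d7:-→d8:-→d9:-→d10:-→d11:-→d12:-→d13:-→d14:-→d15:-→d16:H1→d17:-→d18:-→d19:-→d20:H2→d21:-→d22:-→d23:-→d24:-→d25:-→d26:-→d27:-→d28:H2→d29:-→d30:-  best=H2
  + 195.96.0.0/12 (H0) depth=12
  + 195.96.0.0/12 (H1) depth=12
  ? 176.233.135.13  path d0:-→d1:-→d2:-→d3:-  best=no-route
  ? 195.96.0.5  path d0:-→d1:-→d2:H3→d3:-→d4:-→d5:-→d6:-→d7:-→d8:-→d9:-→d10:-→d11:-→d12:H1→d13:-→d14:-→d15:-→d16:H1  best=H1
  + 160.162.96.224/28 (H2) depth=28
  + 160.162.96.0/20 (H3) depth=20
  + 195.96.0.0/16 (H2) depth=16
  del 195.96.141.83/32 (clear depth 32)
  ? 195.96.0.89  path d0:-→d1:-→d2:H3→d3:-→d4:-→d5:-→d6:-→d7:-→d8:-→d9:-→d10:-→d11:-→d12:H1→d13:-→d14:-→d15:-→d16:H2  best=H2
  + 160.162.96.0/20 (H3) depth=20
  + 195.96.141.83/32 (H2) depth=32
  ? 195.96.128.1  path d0:-→d1:-→d2:H3→d3:-→d4:-→d5:-→d6:-→d7:-→d8:-→d9:-→d10:-→d11:-→d12:H1→d13:-→d14:-→d15:-→d16:H2→d17:-→d18:-→d19:-→d20:H2  best=H2
  + 160.162.96.0/20 (H1) depth=20

== LOOKUPS ==
["H3","H3","no-route","H2","H1","H3","H2","no-route","H1","H2","H2"]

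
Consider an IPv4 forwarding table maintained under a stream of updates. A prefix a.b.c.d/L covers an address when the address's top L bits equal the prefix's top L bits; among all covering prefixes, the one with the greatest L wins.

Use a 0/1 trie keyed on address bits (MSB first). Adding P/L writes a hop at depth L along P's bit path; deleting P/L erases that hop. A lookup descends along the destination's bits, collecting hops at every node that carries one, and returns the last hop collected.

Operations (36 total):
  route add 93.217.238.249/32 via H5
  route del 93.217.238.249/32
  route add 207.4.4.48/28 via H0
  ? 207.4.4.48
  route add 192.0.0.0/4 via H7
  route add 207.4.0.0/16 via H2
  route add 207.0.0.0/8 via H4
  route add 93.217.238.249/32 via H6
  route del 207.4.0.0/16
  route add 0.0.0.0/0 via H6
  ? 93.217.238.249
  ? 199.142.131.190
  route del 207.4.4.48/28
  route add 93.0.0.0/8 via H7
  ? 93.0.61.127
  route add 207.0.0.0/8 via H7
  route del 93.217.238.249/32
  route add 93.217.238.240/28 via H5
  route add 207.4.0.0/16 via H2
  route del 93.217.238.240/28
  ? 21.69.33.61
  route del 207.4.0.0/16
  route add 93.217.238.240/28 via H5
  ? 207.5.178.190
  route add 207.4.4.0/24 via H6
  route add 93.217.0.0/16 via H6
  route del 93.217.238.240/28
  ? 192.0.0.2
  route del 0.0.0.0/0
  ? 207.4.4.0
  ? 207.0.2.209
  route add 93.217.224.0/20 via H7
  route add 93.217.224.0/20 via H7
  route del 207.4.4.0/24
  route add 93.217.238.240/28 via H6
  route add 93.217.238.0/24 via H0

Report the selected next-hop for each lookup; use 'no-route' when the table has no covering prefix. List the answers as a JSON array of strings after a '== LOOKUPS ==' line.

Apply in order:
  add 93.217.238.249/32 -> H5 at depth 32
  del 93.217.238.249/32 (clear depth 32)
  add 207.4.4.48/28 -> H0 at depth 28
  ? 207.4.4.48  path d0:-→d1:-→d2:-→d3:-→d4:-→d5:-→d6:-→d7:-→d8:-→d9:-→d10:-→d11:-→d12:-→d13:-→d14:-→d15:-→d16:-→d17:-→d18:-→d19:-→d20:-→d21:-→d22:-→d23:-→d24:-→d25:-→d26:-→d27:-→d28:H0  best=H0
  add 192.0.0.0/4 -> H7 at depth 4
  add 207.4.0.0/16 -> H2 at depth 16
  add 207.0.0.0/8 -> H4 at depth 8
  add 93.217.238.249/32 -> H6 at depth 32
  del 207.4.0.0/16 (clear depth 16)
  add 0.0.0.0/0 -> H6 at depth 0
  ? 93.217.238.249  path d0:H6→d1:-→d2:-→d3:-→d4:-→d5:-→d6:-→d7:-→d8:-→d9:-→d10:-→d11:-→d12:-→d13:-→d14:-→d15:-→d16:-→d17:-→d18:-→d19:-→d20:-→d21:-→d22:-→d23:-→d24:-→d25:-→d26:-→d27:-→d28:-→d29:-→d30:-→d31:-→d32:H6  best=H6
  ? 199.142.131.190  path d0:H6→d1:-→d2:-→d3:-→d4:H7  best=H7
  del 207.4.4.48/28 (clear depth 28)
  add 93.0.0.0/8 -> H7 at depth 8
  ? 93.0.61.127  path d0:H6→d1:-→d2:-→d3:-→d4:-→d5:-→d6:-→d7:-→d8:H7  best=H7
  add 207.0.0.0/8 -> H7 at depth 8
  del 93.217.238.249/32 (clear depth 32)
  add 93.217.238.240/28 -> H5 at depth 28
  add 207.4.0.0/16 -> H2 at depth 16
  del 93.217.238.240/28 (clear depth 28)
  ? 21.69.33.61  path d0:H6→d1:-  best=H6
  del 207.4.0.0/16 (clear depth 16)
  add 93.217.238.240/28 -> H5 at depth 28
  ? 207.5.178.190  path d0:H6→d1:-→d2:-→d3:-→d4:H7→d5:-→d6:-→d7:-→d8:H7→d9:-→d10:-→d11:-→d12:-→d13:-→d14:-→d15:-  best=H7
  add 207.4.4.0/24 -> H6 at depth 24
  add 93.217.0.0/16 -> H6 at depth 16
  del 93.217.238.240/28 (clear depth 28)
  ? 192.0.0.2  path d0:H6→d1:-→d2:-→d3:-→d4:H7  best=H7
  del 0.0.0.0/0 (clear depth 0)
  ? 207.4.4.0  path d0:-→d1:-→d2:-→d3:-→d4:H7→d5:-→d6:-→d7:-→d8:H7→d9:-→d10:-→d11:-→d12:-→d13:-→d14:-→d15:-→d16:-→d17:-→d18:-→d19:-→d20:-→d21:-→d22:-→d23:-→d24:H6→d25:-→d26:-  best=H6
  ? 207.0.2.209  path d0:-→d1:-→d2:-→d3:-→d4:H7→d5:-→d6:-→d7:-→d8:H7→d9:-→d10:-→d11:-→d12:-→d13:-  best=H7
  add 93.217.224.0/20 -> H7 at depth 20
  add 93.217.224.0/20 -> H7 at depth 20
  del 207.4.4.0/24 (clear depth 24)
  add 93.217.238.240/28 -> H6 at depth 28
  add 93.217.238.0/24 -> H0 at depth 24

== LOOKUPS ==
["H0","H6","H7","H7","H6","H7","H7","H6","H7"]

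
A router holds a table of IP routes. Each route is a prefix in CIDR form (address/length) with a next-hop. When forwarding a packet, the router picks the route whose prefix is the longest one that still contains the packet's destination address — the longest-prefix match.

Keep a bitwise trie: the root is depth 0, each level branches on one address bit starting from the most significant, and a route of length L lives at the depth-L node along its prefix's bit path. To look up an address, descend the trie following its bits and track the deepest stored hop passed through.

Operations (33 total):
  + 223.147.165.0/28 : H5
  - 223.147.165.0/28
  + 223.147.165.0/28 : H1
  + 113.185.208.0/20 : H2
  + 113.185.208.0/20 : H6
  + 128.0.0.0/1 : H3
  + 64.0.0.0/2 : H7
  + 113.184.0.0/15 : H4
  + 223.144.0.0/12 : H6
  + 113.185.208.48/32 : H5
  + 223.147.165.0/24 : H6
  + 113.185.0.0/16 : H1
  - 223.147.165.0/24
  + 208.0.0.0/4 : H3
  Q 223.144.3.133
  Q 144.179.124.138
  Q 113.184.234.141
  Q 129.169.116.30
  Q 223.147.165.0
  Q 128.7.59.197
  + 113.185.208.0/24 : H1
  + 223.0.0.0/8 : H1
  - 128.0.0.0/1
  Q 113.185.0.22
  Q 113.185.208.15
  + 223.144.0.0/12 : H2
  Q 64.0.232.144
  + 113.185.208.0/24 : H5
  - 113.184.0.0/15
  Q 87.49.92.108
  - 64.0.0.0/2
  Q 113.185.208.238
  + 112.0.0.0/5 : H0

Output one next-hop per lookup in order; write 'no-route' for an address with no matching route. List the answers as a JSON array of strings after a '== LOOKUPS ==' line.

Process each operation:
  + 223.147.165.0/28 (H5) depth=28
  - 223.147.165.0/28 clear@28
  + 223.147.165.0/28 (H1) depth=28
  + 113.185.208.0/20 (H2) depth=20
  + 113.185.208.0/20 (H6) depth=20
  + 128.0.0.0/1 (H3) depth=1
  + 64.0.0.0/2 (H7) depth=2
  + 113.184.0.0/15 (H4) depth=15
  + 223.144.0.0/12 (H6) depth=12
  + 113.185.208.48/32 (H5) depth=32
  + 223.147.165.0/24 (H6) depth=24
  + 113.185.0.0/16 (H1) depth=16
  - 223.147.165.0/24 clear@24
  + 208.0.0.0/4 (H3) depth=4
  Q 223.144.3.133: descend 11011111100100 ; hops seen [H3,H3,H6] ; pick H6
  Q 144.179.124.138: descend 1 ; hops seen [H3] ; pick H3
  Q 113.184.234.141: descend 011100011011100 ; hops seen [H7,H4] ; pick H4
  Q 129.169.116.30: descend 1 ; hops seen [H3] ; pick H3
  Q 223.147.165.0: descend 1101111110010011101001010000 ; hops seen [H3,H3,H6,H1] ; pick H1
  Q 128.7.59.197: descend 1 ; hops seen [H3] ; pick H3
  + 113.185.208.0/24 (H1) depth=24
  + 223.0.0.0/8 (H1) depth=8
  - 128.0.0.0/1 clear@1
  Q 113.185.0.22: descend 0111000110111001 ; hops seen [H7,H4,H1] ; pick H1
  Q 113.185.208.15: descend 01110001101110011101000000 ; hops seen [H7,H4,H1,H6,H1] ; pick H1
  + 223.144.0.0/12 (H2) depth=12
  Q 64.0.232.144: descend 01 ; hops seen [H7] ; pick H7
  + 113.185.208.0/24 (H5) depth=24
  - 113.184.0.0/15 clear@15
  Q 87.49.92.108: descend 01 ; hops seen [H7] ; pick H7
  - 64.0.0.0/2 clear@2
  Q 113.185.208.238: descend 011100011011100111010000 ; hops seen [H1,H6,H5] ; pick H5
  + 112.0.0.0/5 (H0) depth=5

== LOOKUPS ==
["H6","H3","H4","H3","H1","H3","H1","H1","H7","H7","H5"]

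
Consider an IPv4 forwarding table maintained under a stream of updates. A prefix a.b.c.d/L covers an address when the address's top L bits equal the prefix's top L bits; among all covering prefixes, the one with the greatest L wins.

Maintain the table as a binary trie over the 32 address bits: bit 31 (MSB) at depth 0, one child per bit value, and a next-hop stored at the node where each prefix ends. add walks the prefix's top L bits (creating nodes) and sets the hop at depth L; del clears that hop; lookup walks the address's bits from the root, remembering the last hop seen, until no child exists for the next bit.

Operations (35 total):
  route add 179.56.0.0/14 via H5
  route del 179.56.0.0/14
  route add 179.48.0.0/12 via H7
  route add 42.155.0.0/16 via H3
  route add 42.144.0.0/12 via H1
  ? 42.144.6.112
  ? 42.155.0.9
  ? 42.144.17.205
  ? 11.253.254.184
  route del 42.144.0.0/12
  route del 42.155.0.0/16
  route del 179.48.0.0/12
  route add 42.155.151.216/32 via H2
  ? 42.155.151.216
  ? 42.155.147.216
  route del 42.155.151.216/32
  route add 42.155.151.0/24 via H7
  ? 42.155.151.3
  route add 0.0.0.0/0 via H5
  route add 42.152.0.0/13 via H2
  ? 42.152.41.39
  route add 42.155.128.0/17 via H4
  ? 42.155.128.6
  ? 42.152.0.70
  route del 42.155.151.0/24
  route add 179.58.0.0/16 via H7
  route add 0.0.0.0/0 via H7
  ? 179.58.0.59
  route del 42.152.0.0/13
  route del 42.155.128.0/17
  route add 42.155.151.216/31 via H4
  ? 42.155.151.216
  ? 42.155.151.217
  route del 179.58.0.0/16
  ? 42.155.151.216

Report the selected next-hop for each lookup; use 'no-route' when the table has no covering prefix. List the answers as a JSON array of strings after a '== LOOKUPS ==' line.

Apply in order:
  add 179.56.0.0/14 -> H5 at depth 14
  - 179.56.0.0/14 clear@14
  add 179.48.0.0/12 -> H7 at depth 12
  add 42.155.0.0/16 -> H3 at depth 16
  add 42.144.0.0/12 -> H1 at depth 12
  lookup 42.144.6.112: bits 001010101001 walk d0:-→d1:-→d2:-→d3:-→d4:-→d5:-→d6:-→d7:-→d8:-→d9:-→d10:-→d11:-→d12:H1 -> H1
  lookup 42.155.0.9: bits 0010101010011011 walk d0:-→d1:-→d2:-→d3:-→d4:-→d5:-→d6:-→d7:-→d8:-→d9:-→d10:-→d11:-→d12:H1→d13:-→d14:-→d15:-→d16:H3 -> H3
  lookup 42.144.17.205: bits 001010101001 walk d0:-→d1:-→d2:-→d3:-→d4:-→d5:-→d6:-→d7:-→d8:-→d9:-→d10:-→d11:-→d12:H1 -> H1
  lookup 11.253.254.184: bits 00 walk d0:-→d1:-→d2:- -> no-route
  - 42.144.0.0/12 clear@12
  - 42.155.0.0/16 clear@16
  - 179.48.0.0/12 clear@12
  add 42.155.151.216/32 -> H2 at depth 32
  lookup 42.155.151.216: bits 00101010100110111001011111011000 walk d0:-→d1:-→d2:-→d3:-→d4:-→d5:-→d6:-→d7:-→d8:-→d9:-→d10:-→d11:-→d12:-→d13:-→d14:-→d15:-→d16:-→d17:-→d18:-→d19:-→d20:-→d21:-→d22:-→d23:-→d24:-→d25:-→d26:-→d27:-→d28:-→d29:-→d30:-→d31:-→d32:H2 -> H2
  lookup 42.155.147.216: bits 001010101001101110010 walk d0:-→d1:-→d2:-→d3:-→d4:-→d5:-→d6:-→d7:-→d8:-→d9:-→d10:-→d11:-→d12:-→d13:-→d14:-→d15:-→d16:-→d17:-→d18:-→d19:-→d20:-→d21:- -> no-route
  - 42.155.151.216/32 clear@32
  add 42.155.151.0/24 -> H7 at depth 24
  lookup 42.155.151.3: bits 001010101001101110010111 walk d0:-→d1:-→d2:-→d3:-→d4:-→d5:-→d6:-→d7:-→d8:-→d9:-→d10:-→d11:-→d12:-→d13:-→d14:-→d15:-→d16:-→d17:-→d18:-→d19:-→d20:-→d21:-→d22:-→d23:-→d24:H7 -> H7
  add 0.0.0.0/0 -> H5 at depth 0
  add 42.152.0.0/13 -> H2 at depth 13
  lookup 42.152.41.39: bits 00101010100110 walk d0:H5→d1:-→d2:-→d3:-→d4:-→d5:-→d6:-→d7:-→d8:-→d9:-→d10:-→d11:-→d12:-→d13:H2→d14:- -> H2
  add 42.155.128.0/17 -> H4 at depth 17
  lookup 42.155.128.6: bits 0010101010011011100 walk d0:H5→d1:-→d2:-→d3:-→d4:-→d5:-→d6:-→d7:-→d8:-→d9:-→d10:-→d11:-→d12:-→d13:H2→d14:-→d15:-→d16:-→d17:H4→d18:-→d19:- -> H4
  lookup 42.152.0.70: bits 00101010100110 walk d0:H5→d1:-→d2:-→d3:-→d4:-→d5:-→d6:-→d7:-→d8:-→d9:-→d10:-→d11:-→d12:-→d13:H2→d14:- -> H2
  - 42.155.151.0/24 clear@24
  add 179.58.0.0/16 -> H7 at depth 16
  add 0.0.0.0/0 -> H7 at depth 0
  lookup 179.58.0.59: bits 1011001100111010 walk d0:H7→d1:-→d2:-→d3:-→d4:-→d5:-→d6:-→d7:-→d8:-→d9:-→d10:-→d11:-→d12:-→d13:-→d14:-→d15:-→d16:H7 -> H7
  - 42.152.0.0/13 clear@13
  - 42.155.128.0/17 clear@17
  add 42.155.151.216/31 -> H4 at depth 31
  lookup 42.155.151.216: bits 00101010100110111001011111011000 walk d0:H7→d1:-→d2:-→d3:-→d4:-→d5:-→d6:-→d7:-→d8:-→d9:-→d10:-→d11:-→d12:-→d13:-→d14:-→d15:-→d16:-→d17:-→d18:-→d19:-→d20:-→d21:-→d22:-→d23:-→d24:-→d25:-→d26:-→d27:-→d28:-→d29:-→d30:-→d31:H4→d32:- -> H4
  lookup 42.155.151.217: bits 0010101010011011100101111101100 walk d0:H7→d1:-→d2:-→d3:-→d4:-→d5:-→d6:-→d7:-→d8:-→d9:-→d10:-→d11:-→d12:-→d13:-→d14:-→d15:-→d16:-→d17:-→d18:-→d19:-→d20:-→d21:-→d22:-→d23:-→d24:-→d25:-→d26:-→d27:-→d28:-→d29:-→d30:-→d31:H4 -> H4
  - 179.58.0.0/16 clear@16
  lookup 42.155.151.216: bits 00101010100110111001011111011000 walk d0:H7→d1:-→d2:-→d3:-→d4:-→d5:-→d6:-→d7:-→d8:-→d9:-→d10:-→d11:-→d12:-→d13:-→d14:-→d15:-→d16:-→d17:-→d18:-→d19:-→d20:-→d21:-→d22:-→d23:-→d24:-→d25:-→d26:-→d27:-→d28:-→d29:-→d30:-→d31:H4→d32:- -> H4

== LOOKUPS ==
["H1","H3","H1","no-route","H2","no-route","H7","H2","H4","H2","H7","H4","H4","H4"]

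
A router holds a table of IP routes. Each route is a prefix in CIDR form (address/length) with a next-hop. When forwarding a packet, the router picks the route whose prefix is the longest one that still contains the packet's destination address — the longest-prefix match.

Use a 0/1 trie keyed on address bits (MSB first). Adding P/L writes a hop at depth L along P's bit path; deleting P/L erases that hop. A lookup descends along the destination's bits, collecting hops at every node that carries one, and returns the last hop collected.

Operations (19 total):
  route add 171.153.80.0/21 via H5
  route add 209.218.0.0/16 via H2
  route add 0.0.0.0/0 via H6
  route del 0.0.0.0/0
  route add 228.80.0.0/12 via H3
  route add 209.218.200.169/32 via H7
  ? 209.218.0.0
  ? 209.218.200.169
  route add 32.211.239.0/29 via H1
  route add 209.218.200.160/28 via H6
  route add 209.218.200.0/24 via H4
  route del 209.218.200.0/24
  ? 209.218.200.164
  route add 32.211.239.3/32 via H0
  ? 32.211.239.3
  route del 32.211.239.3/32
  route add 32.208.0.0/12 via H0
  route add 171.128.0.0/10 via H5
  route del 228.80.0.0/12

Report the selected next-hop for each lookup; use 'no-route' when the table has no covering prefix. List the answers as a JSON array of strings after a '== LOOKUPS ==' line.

Apply in order:
  + 171.153.80.0/21 (H5) depth=21
  + 209.218.0.0/16 (H2) depth=16
  + 0.0.0.0/0 (H6) depth=0
  - 0.0.0.0/0 clear@0
  + 228.80.0.0/12 (H3) depth=12
  + 209.218.200.169/32 (H7) depth=32
  Q 209.218.0.0: descend 1101000111011010 ; hops seen [H2] ; pick H2
  Q 209.218.200.169: descend 11010001110110101100100010101001 ; hops seen [H2,H7] ; pick H7
  + 32.211.239.0/29 (H1) depth=29
  + 209.218.200.160/28 (H6) depth=28
  + 209.218.200.0/24 (H4) depth=24
  - 209.218.200.0/24 clear@24
  Q 209.218.200.164: descend 1101000111011010110010001010 ; hops seen [H2,H6] ; pick H6
  + 32.211.239.3/32 (H0) depth=32
  Q 32.211.239.3: descend 00100000110100111110111100000011 ; hops seen [H1,H0] ; pick H0
  - 32.211.239.3/32 clear@32
  + 32.208.0.0/12 (H0) depth=12
  + 171.128.0.0/10 (H5) depth=10
  - 228.80.0.0/12 clear@12

== LOOKUPS ==
["H2","H7","H6","H0"]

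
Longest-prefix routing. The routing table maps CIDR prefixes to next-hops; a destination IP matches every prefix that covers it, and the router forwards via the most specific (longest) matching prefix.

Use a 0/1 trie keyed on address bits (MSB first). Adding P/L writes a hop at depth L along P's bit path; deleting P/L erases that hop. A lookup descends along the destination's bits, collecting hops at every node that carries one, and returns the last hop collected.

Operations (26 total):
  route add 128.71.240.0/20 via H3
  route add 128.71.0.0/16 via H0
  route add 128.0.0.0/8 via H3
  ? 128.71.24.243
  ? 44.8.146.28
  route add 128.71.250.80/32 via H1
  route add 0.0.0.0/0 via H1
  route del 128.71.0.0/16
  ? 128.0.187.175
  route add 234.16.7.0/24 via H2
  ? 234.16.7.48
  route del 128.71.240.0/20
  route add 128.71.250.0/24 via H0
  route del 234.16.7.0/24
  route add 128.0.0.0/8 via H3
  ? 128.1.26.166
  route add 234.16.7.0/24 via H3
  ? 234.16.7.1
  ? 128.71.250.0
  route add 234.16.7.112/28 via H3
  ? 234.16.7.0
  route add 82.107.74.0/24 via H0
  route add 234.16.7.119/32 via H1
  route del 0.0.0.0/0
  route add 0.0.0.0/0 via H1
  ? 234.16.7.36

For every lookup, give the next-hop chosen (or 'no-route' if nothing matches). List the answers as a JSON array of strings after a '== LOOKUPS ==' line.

Trace:
  + 128.71.240.0/20 (H3) depth=20
  + 128.71.0.0/16 (H0) depth=16
  + 128.0.0.0/8 (H3) depth=8
  ? 128.71.24.243  path d0:-→d1:-→d2:-→d3:-→d4:-→d5:-→d6:-→d7:-→d8:H3→d9:-→d10:-→d11:-→d12:-→d13:-→d14:-→d15:-→d16:H0  best=H0
  ? 44.8.146.28  path d0:-  best=no-route
  + 128.71.250.80/32 (H1) depth=32
  + 0.0.0.0/0 (H1) depth=0
  del 128.71.0.0/16 (clear depth 16)
  ? 128.0.187.175  path d0:H1→d1:-→d2:-→d3:-→d4:-→d5:-→d6:-→d7:-→d8:H3→d9:-  best=H3
  + 234.16.7.0/24 (H2) depth=24
  ? 234.16.7.48  path d0:H1→d1:-→d2:-→d3:-→d4:-→d5:-→d6:-→d7:-→d8:-→d9:-→d10:-→d11:-→d12:-→d13:-→d14:-→d15:-→d16:-→d17:-→d18:-→d19:-→d20:-→d21:-→d22:-→d23:-→d24:H2  best=H2
  del 128.71.240.0/20 (clear depth 20)
  + 128.71.250.0/24 (H0) depth=24
  del 234.16.7.0/24 (clear depth 24)
  + 128.0.0.0/8 (H3) depth=8
  ? 128.1.26.166  path d0:H1→d1:-→d2:-→d3:-→d4:-→d5:-→d6:-→d7:-→d8:H3→d9:-  best=H3
  + 234.16.7.0/24 (H3) depth=24
  ? 234.16.7.1  path d0:H1→d1:-→d2:-→d3:-→d4:-→d5:-→d6:-→d7:-→d8:-→d9:-→d10:-→d11:-→d12:-→d13:-→d14:-→d15:-→d16:-→d17:-→d18:-→d19:-→d20:-→d21:-→d22:-→d23:-→d24:H3  best=H3
  ? 128.71.250.0  path d0:H1→d1:-→d2:-→d3:-→d4:-→d5:-→d6:-→d7:-→d8:H3→d9:-→d10:-→d11:-→d12:-→d13:-→d14:-→d15:-→d16:-→d17:-→d18:-→d19:-→d20:-→d21:-→d22:-→d23:-→d24:H0→d25:-  best=H0
  + 234.16.7.112/28 (H3) depth=28
  ? 234.16.7.0  path d0:H1→d1:-→d2:-→d3:-→d4:-→d5:-→d6:-→d7:-→d8:-→d9:-→d10:-→d11:-→d12:-→d13:-→d14:-→d15:-→d16:-→d17:-→d18:-→d19:-→d20:-→d21:-→d22:-→d23:-→d24:H3→d25:-  best=H3
  + 82.107.74.0/24 (H0) depth=24
  + 234.16.7.119/32 (H1) depth=32
  del 0.0.0.0/0 (clear depth 0)
  + 0.0.0.0/0 (H1) depth=0
  ? 234.16.7.36  path d0:H1→d1:-→d2:-→d3:-→d4:-→d5:-→d6:-→d7:-→d8:-→d9:-→d10:-→d11:-→d12:-→d13:-→d14:-→d15:-→d16:-→d17:-→d18:-→d19:-→d20:-→d21:-→d22:-→d23:-→d24:H3→d25:-  best=H3

== LOOKUPS ==
["H0","no-route","H3","H2","H3","H3","H0","H3","H3"]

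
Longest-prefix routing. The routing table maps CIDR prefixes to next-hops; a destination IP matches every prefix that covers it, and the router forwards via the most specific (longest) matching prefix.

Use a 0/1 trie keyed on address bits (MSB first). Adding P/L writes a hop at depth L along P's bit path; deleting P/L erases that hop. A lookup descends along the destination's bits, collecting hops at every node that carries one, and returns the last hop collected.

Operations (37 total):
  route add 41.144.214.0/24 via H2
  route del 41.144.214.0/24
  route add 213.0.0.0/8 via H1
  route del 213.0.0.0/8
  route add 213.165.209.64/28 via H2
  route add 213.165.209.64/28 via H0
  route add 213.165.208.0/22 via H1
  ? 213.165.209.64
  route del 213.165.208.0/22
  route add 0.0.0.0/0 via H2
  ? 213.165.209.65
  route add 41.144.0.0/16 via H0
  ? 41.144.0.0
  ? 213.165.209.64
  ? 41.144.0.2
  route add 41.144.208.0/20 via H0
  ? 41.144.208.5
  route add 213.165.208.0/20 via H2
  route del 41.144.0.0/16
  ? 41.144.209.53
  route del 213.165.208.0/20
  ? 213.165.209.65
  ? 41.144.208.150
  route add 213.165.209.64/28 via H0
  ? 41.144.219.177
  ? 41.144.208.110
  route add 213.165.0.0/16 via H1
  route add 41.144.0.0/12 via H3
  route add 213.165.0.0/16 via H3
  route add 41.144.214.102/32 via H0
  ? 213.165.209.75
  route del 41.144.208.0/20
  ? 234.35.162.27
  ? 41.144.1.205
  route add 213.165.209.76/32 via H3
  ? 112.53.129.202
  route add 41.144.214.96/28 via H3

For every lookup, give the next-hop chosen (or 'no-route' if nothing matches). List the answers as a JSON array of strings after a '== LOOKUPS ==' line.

Process each operation:
  + 41.144.214.0/24 (H2) depth=24
  - 41.144.214.0/24 clear@24
  + 213.0.0.0/8 (H1) depth=8
  - 213.0.0.0/8 clear@8
  + 213.165.209.64/28 (H2) depth=28
  + 213.165.209.64/28 (H0) depth=28
  + 213.165.208.0/22 (H1) depth=22
  Q 213.165.209.64: descend 1101010110100101110100010100 ; hops seen [H1,H0] ; pick H0
  - 213.165.208.0/22 clear@22
  + 0.0.0.0/0 (H2) depth=0
  Q 213.165.209.65: descend 1101010110100101110100010100 ; hops seen [H2,H0] ; pick H0
  + 41.144.0.0/16 (H0) depth=16
  Q 41.144.0.0: descend 0010100110010000 ; hops seen [H2,H0] ; pick H0
  Q 213.165.209.64: descend 1101010110100101110100010100 ; hops seen [H2,H0] ; pick H0
  Q 41.144.0.2: descend 0010100110010000 ; hops seen [H2,H0] ; pick H0
  + 41.144.208.0/20 (H0) depth=20
  Q 41.144.208.5: descend 001010011001000011010 ; hops seen [H2,H0,H0] ; pick H0
  + 213.165.208.0/20 (H2) depth=20
  - 41.144.0.0/16 clear@16
  Q 41.144.209.53: descend 001010011001000011010 ; hops seen [H2,H0] ; pick H0
  - 213.165.208.0/20 clear@20
  Q 213.165.209.65: descend 1101010110100101110100010100 ; hops seen [H2,H0] ; pick H0
  Q 41.144.208.150: descend 001010011001000011010 ; hops seen [H2,H0] ; pick H0
  + 213.165.209.64/28 (H0) depth=28
  Q 41.144.219.177: descend 00101001100100001101 ; hops seen [H2,H0] ; pick H0
  Q 41.144.208.110: descend 001010011001000011010 ; hops seen [H2,H0] ; pick H0
  + 213.165.0.0/16 (H1) depth=16
  + 41.144.0.0/12 (H3) depth=12
  + 213.165.0.0/16 (H3) depth=16
  + 41.144.214.102/32 (H0) depth=32
  Q 213.165.209.75: descend 1101010110100101110100010100 ; hops seen [H2,H3,H0] ; pick H0
  - 41.144.208.0/20 clear@20
  Q 234.35.162.27: descend 11 ; hops seen [H2] ; pick H2
  Q 41.144.1.205: descend 0010100110010000 ; hops seen [H2,H3] ; pick H3
  + 213.165.209.76/32 (H3) depth=32
  Q 112.53.129.202: descend 0 ; hops seen [H2] ; pick H2
  + 41.144.214.96/28 (H3) depth=28

== LOOKUPS ==
["H0","H0","H0","H0","H0","H0","H0","H0","H0","H0","H0","H0","H2","H3","H2"]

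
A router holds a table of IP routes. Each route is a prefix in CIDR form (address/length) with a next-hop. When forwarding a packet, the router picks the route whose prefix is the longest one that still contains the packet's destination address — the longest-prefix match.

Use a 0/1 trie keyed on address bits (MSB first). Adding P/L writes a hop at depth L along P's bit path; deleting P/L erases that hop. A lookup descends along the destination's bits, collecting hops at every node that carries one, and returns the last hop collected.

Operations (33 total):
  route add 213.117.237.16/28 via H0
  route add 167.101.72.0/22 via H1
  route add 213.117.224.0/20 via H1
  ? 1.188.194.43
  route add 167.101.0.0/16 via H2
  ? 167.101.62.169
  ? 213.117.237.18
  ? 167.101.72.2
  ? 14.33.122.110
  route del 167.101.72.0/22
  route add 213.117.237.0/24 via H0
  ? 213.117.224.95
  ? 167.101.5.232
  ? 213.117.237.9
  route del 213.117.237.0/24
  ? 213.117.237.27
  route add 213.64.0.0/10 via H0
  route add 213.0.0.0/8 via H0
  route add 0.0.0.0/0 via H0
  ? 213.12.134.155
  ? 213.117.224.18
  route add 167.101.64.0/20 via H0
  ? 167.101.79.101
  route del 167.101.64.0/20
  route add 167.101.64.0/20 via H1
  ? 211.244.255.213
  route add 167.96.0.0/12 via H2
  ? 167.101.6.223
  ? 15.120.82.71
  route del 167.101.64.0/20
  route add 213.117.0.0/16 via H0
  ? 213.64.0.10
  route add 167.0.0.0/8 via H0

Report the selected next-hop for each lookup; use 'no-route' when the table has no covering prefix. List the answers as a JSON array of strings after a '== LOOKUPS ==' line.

Process each operation:
  + 213.117.237.16/28 (H0) depth=28
  + 167.101.72.0/22 (H1) depth=22
  + 213.117.224.0/20 (H1) depth=20
  ? 1.188.194.43  path d0:-  best=no-route
  + 167.101.0.0/16 (H2) depth=16
  ? 167.101.62.169  path d0:-→d1:-→d2:-→d3:-→d4:-→d5:-→d6:-→d7:-→d8:-→d9:-→d10:-→d11:-→d12:-→d13:-→d14:-→d15:-→d16:H2→d17:-  best=H2
  ? 213.117.237.18  path d0:-→d1:-→d2:-→d3:-→d4:-→d5:-→d6:-→d7:-→d8:-→d9:-→d10:-→d11:-→d12:-→d13:-→d14:-→d15:-→d16:-→d17:-→d18:-→d19:-→d20:H1→d21:-→d22:-→d23:-→d24:-→d25:-→d26:-→d27:-→d28:H0  best=H0
  ? 167.101.72.2  path d0:-→d1:-→d2:-→d3:-→d4:-→d5:-→d6:-→d7:-→d8:-→d9:-→d10:-→d11:-→d12:-→d13:-→d14:-→d15:-→d16:H2→d17:-→d18:-→d19:-→d20:-→d21:-→d22:H1  best=H1
  ? 14.33.122.110  path d0:-  best=no-route
  - 167.101.72.0/22 clear@22
  + 213.117.237.0/24 (H0) depth=24
  ? 213.117.224.95  path d0:-→d1:-→d2:-→d3:-→d4:-→d5:-→d6:-→d7:-→d8:-→d9:-→d10:-→d11:-→d12:-→d13:-→d14:-→d15:-→d16:-→d17:-→d18:-→d19:-→d20:H1  best=H1
  ? 167.101.5.232  path d0:-→d1:-→d2:-→d3:-→d4:-→d5:-→d6:-→d7:-→d8:-→d9:-→d10:-→d11:-→d12:-→d13:-→d14:-→d15:-→d16:H2→d17:-  best=H2
  ? 213.117.237.9  path d0:-→d1:-→d2:-→d3:-→d4:-→d5:-→d6:-→d7:-→d8:-→d9:-→d10:-→d11:-→d12:-→d13:-→d14:-→d15:-→d16:-→d17:-→d18:-→d19:-→d20:H1→d21:-→d22:-→d23:-→d24:H0→d25:-→d26:-→d27:-  best=H0
  - 213.117.237.0/24 clear@24
  ? 213.117.237.27  path d0:-→d1:-→d2:-→d3:-→d4:-→d5:-→d6:-→d7:-→d8:-→d9:-→d10:-→d11:-→d12:-→d13:-→d14:-→d15:-→d16:-→d17:-→d18:-→d19:-→d20:H1→d21:-→d22:-→d23:-→d24:-→d25:-→d26:-→d27:-→d28:H0  best=H0
  + 213.64.0.0/10 (H0) depth=10
  + 213.0.0.0/8 (H0) depth=8
  + 0.0.0.0/0 (H0) depth=0
  ? 213.12.134.155  path d0:H0→d1:-→d2:-→d3:-→d4:-→d5:-→d6:-→d7:-→d8:H0→d9:-  best=H0
  ? 213.117.224.18  path d0:H0→d1:-→d2:-→d3:-→d4:-→d5:-→d6:-→d7:-→d8:H0→d9:-→d10:H0→d11:-→d12:-→d13:-→d14:-→d15:-→d16:-→d17:-→d18:-→d19:-→d20:H1  best=H1
  + 167.101.64.0/20 (H0) depth=20
  ? 167.101.79.101  path d0:H0→d1:-→d2:-→d3:-→d4:-→d5:-→d6:-→d7:-→d8:-→d9:-→d10:-→d11:-→d12:-→d13:-→d14:-→d15:-→d16:H2→d17:-→d18:-→d19:-→d20:H0→d21:-  best=H0
  - 167.101.64.0/20 clear@20
  + 167.101.64.0/20 (H1) depth=20
  ? 211.244.255.213  path d0:H0→d1:-→d2:-→d3:-→d4:-→d5:-  best=H0
  + 167.96.0.0/12 (H2) depth=12
  ? 167.101.6.223  path d0:H0→d1:-→d2:-→d3:-→d4:-→d5:-→d6:-→d7:-→d8:-→d9:-→d10:-→d11:-→d12:H2→d13:-→d14:-→d15:-→d16:H2→d17:-  best=H2
  ? 15.120.82.71  path d0:H0  best=H0
  - 167.101.64.0/20 clear@20
  + 213.117.0.0/16 (H0) depth=16
  ? 213.64.0.10  path d0:H0→d1:-→d2:-→d3:-→d4:-→d5:-→d6:-→d7:-→d8:H0→d9:-→d10:H0  best=H0
  + 167.0.0.0/8 (H0) depth=8

== LOOKUPS ==
["no-route","H2","H0","H1","no-route","H1","H2","H0","H0","H0","H1","H0","H0","H2","H0","H0"]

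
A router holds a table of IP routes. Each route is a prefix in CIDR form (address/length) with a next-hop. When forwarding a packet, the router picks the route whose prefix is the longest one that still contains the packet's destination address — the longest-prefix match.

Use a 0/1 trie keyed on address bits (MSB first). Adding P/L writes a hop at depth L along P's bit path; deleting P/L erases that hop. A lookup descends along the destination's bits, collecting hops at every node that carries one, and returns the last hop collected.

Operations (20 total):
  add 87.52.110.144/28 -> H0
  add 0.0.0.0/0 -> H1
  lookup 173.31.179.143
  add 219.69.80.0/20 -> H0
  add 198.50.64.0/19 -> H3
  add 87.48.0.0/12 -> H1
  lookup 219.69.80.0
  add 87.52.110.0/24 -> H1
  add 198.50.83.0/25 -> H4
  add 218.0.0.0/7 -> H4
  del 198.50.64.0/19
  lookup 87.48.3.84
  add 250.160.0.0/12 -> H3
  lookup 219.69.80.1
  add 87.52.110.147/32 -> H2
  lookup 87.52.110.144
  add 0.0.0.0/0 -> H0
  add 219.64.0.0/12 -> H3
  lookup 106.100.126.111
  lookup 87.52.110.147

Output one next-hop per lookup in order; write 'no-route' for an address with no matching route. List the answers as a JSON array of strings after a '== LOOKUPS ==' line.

Apply in order:
  + 87.52.110.144/28 (H0) depth=28
  + 0.0.0.0/0 (H1) depth=0
  ? 173.31.179.143  path d0:H1  best=H1
  + 219.69.80.0/20 (H0) depth=20
  + 198.50.64.0/19 (H3) depth=19
  + 87.48.0.0/12 (H1) depth=12
  ? 219.69.80.0  path d0:H1→d1:-→d2:-→d3:-→d4:-→d5:-→d6:-→d7:-→d8:-→d9:-→d10:-→d11:-→d12:-→d13:-→d14:-→d15:-→d16:-→d17:-→d18:-→d19:-→d20:H0  best=H0
  + 87.52.110.0/24 (H1) depth=24
  + 198.50.83.0/25 (H4) depth=25
  + 218.0.0.0/7 (H4) depth=7
  - 198.50.64.0/19 clear@19
  ? 87.48.3.84  path d0:H1→d1:-→d2:-→d3:-→d4:-→d5:-→d6:-→d7:-→d8:-→d9:-→d10:-→d11:-→d12:H1→d13:-  best=H1
  + 250.160.0.0/12 (H3) depth=12
  ? 219.69.80.1  path d0:H1→d1:-→d2:-→d3:-→d4:-→d5:-→d6:-→d7:H4→d8:-→d9:-→d10:-→d11:-→d12:-→d13:-→d14:-→d15:-→d16:-→d17:-→d18:-→d19:-→d20:H0  best=H0
  + 87.52.110.147/32 (H2) depth=32
  ? 87.52.110.144  path d0:H1→d1:-→d2:-→d3:-→d4:-→d5:-→d6:-→d7:-→d8:-→d9:-→d10:-→d11:-→d12:H1→d13:-→d14:-→d15:-→d16:-→d17:-→d18:-→d19:-→d20:-→d21:-→d22:-→d23:-→d24:H1→d25:-→d26:-→d27:-→d28:H0→d29:-→d30:-  best=H0
  + 0.0.0.0/0 (H0) depth=0
  + 219.64.0.0/12 (H3) depth=12
  ? 106.100.126.111  path d0:H0→d1:-→d2:-  best=H0
  ? 87.52.110.147  path d0:H0→d1:-→d2:-→d3:-→d4:-→d5:-→d6:-→d7:-→d8:-→d9:-→d10:-→d11:-→d12:H1→d13:-→d14:-→d15:-→d16:-→d17:-→d18:-→d19:-→d20:-→d21:-→d22:-→d23:-→d24:H1→d25:-→d26:-→d27:-→d28:H0→d29:-→d30:-→d31:-→d32:H2  best=H2

== LOOKUPS ==
["H1","H0","H1","H0","H0","H0","H2"]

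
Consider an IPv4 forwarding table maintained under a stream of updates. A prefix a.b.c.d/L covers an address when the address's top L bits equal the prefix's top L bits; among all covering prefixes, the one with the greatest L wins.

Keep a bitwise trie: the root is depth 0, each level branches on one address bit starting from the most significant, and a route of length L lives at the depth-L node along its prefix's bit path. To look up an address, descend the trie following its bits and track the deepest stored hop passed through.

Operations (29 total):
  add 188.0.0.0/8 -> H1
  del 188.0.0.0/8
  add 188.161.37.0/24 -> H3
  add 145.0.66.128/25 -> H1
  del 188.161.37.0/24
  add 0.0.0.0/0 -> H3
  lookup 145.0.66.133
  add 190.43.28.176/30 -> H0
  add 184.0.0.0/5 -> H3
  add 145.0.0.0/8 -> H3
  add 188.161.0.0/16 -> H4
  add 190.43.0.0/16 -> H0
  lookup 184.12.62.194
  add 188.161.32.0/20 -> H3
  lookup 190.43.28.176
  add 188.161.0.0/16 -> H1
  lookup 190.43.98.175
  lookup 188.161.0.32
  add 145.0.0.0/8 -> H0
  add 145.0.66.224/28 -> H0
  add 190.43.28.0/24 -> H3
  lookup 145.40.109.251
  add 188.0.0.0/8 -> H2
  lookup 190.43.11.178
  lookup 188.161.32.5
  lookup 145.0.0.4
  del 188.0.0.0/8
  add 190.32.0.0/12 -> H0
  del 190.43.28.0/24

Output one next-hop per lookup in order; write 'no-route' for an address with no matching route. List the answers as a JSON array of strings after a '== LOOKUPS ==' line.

Process each operation:
  add 188.0.0.0/8 -> H1 at depth 8
  del 188.0.0.0/8 (clear depth 8)
  add 188.161.37.0/24 -> H3 at depth 24
  add 145.0.66.128/25 -> H1 at depth 25
  del 188.161.37.0/24 (clear depth 24)
  add 0.0.0.0/0 -> H3 at depth 0
  ? 145.0.66.133  path d0:H3→d1:-→d2:-→d3:-→d4:-→d5:-→d6:-→d7:-→d8:-→d9:-→d10:-→d11:-→d12:-→d13:-→d14:-→d15:-→d16:-→d17:-→d18:-→d19:-→d20:-→d21:-→d22:-→d23:-→d24:-→d25:H1  best=H1
  add 190.43.28.176/30 -> H0 at depth 30
  add 184.0.0.0/5 -> H3 at depth 5
  add 145.0.0.0/8 -> H3 at depth 8
  add 188.161.0.0/16 -> H4 at depth 16
  add 190.43.0.0/16 -> H0 at depth 16
  ? 184.12.62.194  path d0:H3→d1:-→d2:-→d3:-→d4:-→d5:H3  best=H3
  add 188.161.32.0/20 -> H3 at depth 20
  ? 190.43.28.176  path d0:H3→d1:-→d2:-→d3:-→d4:-→d5:H3→d6:-→d7:-→d8:-→d9:-→d10:-→d11:-→d12:-→d13:-→d14:-→d15:-→d16:H0→d17:-→d18:-→d19:-→d20:-→d21:-→d22:-→d23:-→d24:-→d25:-→d26:-→d27:-→d28:-→d29:-→d30:H0  best=H0
  add 188.161.0.0/16 -> H1 at depth 16
  ? 190.43.98.175  path d0:H3→d1:-→d2:-→d3:-→d4:-→d5:H3→d6:-→d7:-→d8:-→d9:-→d10:-→d11:-→d12:-→d13:-→d14:-→d15:-→d16:H0→d17:-  best=H0
  ? 188.161.0.32  path d0:H3→d1:-→d2:-→d3:-→d4:-→d5:H3→d6:-→d7:-→d8:-→d9:-→d10:-→d11:-→d12:-→d13:-→d14:-→d15:-→d16:H1→d17:-→d18:-  best=H1
  add 145.0.0.0/8 -> H0 at depth 8
  add 145.0.66.224/28 -> H0 at depth 28
  add 190.43.28.0/24 -> H3 at depth 24
  ? 145.40.109.251  path d0:H3→d1:-→d2:-→d3:-→d4:-→d5:-→d6:-→d7:-→d8:H0→d9:-→d10:-  best=H0
  add 188.0.0.0/8 -> H2 at depth 8
  ? 190.43.11.178  path d0:H3→d1:-→d2:-→d3:-→d4:-→d5:H3→d6:-→d7:-→d8:-→d9:-→d10:-→d11:-→d12:-→d13:-→d14:-→d15:-→d16:H0→d17:-→d18:-→d19:-  best=H0
  ? 188.161.32.5  path d0:H3→d1:-→d2:-→d3:-→d4:-→d5:H3→d6:-→d7:-→d8:H2→d9:-→d10:-→d11:-→d12:-→d13:-→d14:-→d15:-→d16:H1→d17:-→d18:-→d19:-→d20:H3→d21:-  best=H3
  ? 145.0.0.4  path d0:H3→d1:-→d2:-→d3:-→d4:-→d5:-→d6:-→d7:-→d8:H0→d9:-→d10:-→d11:-→d12:-→d13:-→d14:-→d15:-→d16:-→d17:-  best=H0
  del 188.0.0.0/8 (clear depth 8)
  add 190.32.0.0/12 -> H0 at depth 12
  del 190.43.28.0/24 (clear depth 24)

== LOOKUPS ==
["H1","H3","H0","H0","H1","H0","H0","H3","H0"]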